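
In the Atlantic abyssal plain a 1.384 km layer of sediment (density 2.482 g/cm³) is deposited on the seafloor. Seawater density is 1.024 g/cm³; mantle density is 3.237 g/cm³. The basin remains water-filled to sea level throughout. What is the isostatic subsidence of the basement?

Submarine loading: the sediment displaces seawater, and the subsidence is in turn flooded, so s (ρ_m − ρ_w) = t (ρ_sed − ρ_w).
s = 1.384 km × (2.482 − 1.024) / (3.237 − 1.024) = 0.912 km.

0.912 km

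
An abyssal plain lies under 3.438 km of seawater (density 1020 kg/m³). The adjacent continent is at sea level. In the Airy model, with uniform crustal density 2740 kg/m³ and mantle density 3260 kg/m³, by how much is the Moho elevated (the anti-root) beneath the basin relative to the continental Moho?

Balancing pressure at the compensation depth: replacing crust with seawater at the top is compensated by replacing crust with mantle at the base: d (ρ_c − ρ_w) = a (ρ_m − ρ_c).
a = d (ρ_c − ρ_w)/(ρ_m − ρ_c) = 3.438 km × 1720/520 = 11.4 km.

11.4 km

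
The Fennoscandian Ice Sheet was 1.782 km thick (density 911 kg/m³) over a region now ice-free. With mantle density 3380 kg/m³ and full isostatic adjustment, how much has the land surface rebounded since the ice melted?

0.48 km

Removing the load lets mantle flow back in; uplift u satisfies ρ_ice t = ρ_m u.
u = t ρ_ice/ρ_m = 1.782 km × 911/3380 = 0.48 km.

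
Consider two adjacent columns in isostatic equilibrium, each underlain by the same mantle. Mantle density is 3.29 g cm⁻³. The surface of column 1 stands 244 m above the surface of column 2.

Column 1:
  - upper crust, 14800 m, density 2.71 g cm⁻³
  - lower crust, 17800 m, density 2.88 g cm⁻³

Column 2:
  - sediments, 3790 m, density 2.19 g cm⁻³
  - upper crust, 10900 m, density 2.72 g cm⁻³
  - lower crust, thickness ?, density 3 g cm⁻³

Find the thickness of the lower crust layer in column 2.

Take the compensation level at the base of the deeper column (depth z_c below the surface of column 1) and equate Σ ρ_i t_i down to z_c; mantle fills any gap and the z_c terms cancel.
Column 1: 14800×2.71 + 17800×2.88 + (z_c − 32600)×3.29
Column 2: 244×0 + 3790×2.19 + 10900×2.72 + x×3 + (z_c − 244 − 14690 − x)×3.29
The z_c×3.29 term appears on both sides and cancels. Collect the known terms of each column as K = Σ(ρt)_known − 3.29 × (depth of known layers): K_1 = 91372 − 3.29×32600 = −15882; K_2 = 37948.1 − 3.29×(244 + 14690) = −11184.76.
Balance: K_1 = K_2 − x×(3.29 − 3), so x = (K_2 − K_1)/(3.29 − 3) = 4697.24/0.29 = 16200 m.

16200 m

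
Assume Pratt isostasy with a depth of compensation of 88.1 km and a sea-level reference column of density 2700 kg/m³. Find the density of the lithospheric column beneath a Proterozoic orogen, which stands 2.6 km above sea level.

Pratt balance: ρ_ref D = ρ (D + h).
ρ = ρ_ref D/(D + h) = 2700 × 88.1 km/(88.1 km + 2.6 km) = 2620 kg/m³.

2620 kg/m³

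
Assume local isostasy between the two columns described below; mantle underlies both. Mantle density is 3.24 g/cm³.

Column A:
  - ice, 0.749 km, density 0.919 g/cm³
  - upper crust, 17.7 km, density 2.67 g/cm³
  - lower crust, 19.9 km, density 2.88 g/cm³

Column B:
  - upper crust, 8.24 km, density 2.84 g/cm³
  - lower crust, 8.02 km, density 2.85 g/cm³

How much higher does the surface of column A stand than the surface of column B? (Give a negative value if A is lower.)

3.88 km

For any compensation level in the mantle, the mantle terms cancel and isostasy reduces to e = (Σt_A − Σt_B) − (Σ(ρt)_A − Σ(ρt)_B) / ρ_m.
Σt_A = 38.349 km; Σt_B = 16.26 km; Σ(ρt)_A = 105.259331; Σ(ρt)_B = 46.2586 (in km·g/cm³).
e = (38.349 − 16.26) − (105.259331 − 46.2586) / 3.24 = 3.88 km.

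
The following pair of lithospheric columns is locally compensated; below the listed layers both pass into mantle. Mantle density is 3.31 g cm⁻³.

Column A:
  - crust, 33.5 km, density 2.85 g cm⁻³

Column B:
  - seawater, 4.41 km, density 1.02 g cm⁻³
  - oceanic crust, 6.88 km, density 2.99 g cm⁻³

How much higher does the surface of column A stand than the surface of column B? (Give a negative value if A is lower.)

0.939 km

For any compensation level in the mantle, the mantle terms cancel and isostasy reduces to e = (Σt_A − Σt_B) − (Σ(ρt)_A − Σ(ρt)_B) / ρ_m.
Σt_A = 33.5 km; Σt_B = 11.29 km; Σ(ρt)_A = 95.475; Σ(ρt)_B = 25.0694 (in km·g cm⁻³).
e = (33.5 − 11.29) − (95.475 − 25.0694) / 3.31 = 0.939 km.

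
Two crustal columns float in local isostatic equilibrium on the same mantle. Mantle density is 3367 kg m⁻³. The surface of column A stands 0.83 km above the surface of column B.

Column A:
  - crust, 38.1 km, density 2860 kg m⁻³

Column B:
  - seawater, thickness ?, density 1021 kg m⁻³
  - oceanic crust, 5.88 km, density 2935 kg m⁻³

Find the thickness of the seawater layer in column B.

Take the compensation level at the base of the deeper column (depth z_c below the surface of column A) and equate Σ ρ_i t_i down to z_c; mantle fills any gap and the z_c terms cancel.
Column A: 38.1×2860 + (z_c − 38.1)×3367
Column B: 0.83×0 + x×1021 + 5.88×2935 + (z_c − 0.83 − 5.88 − x)×3367
The z_c×3367 term appears on both sides and cancels. Collect the known terms of each column as K = Σ(ρt)_known − 3367 × (depth of known layers): K_A = 108966 − 3367×38.1 = −19316.7; K_B = 17257.8 − 3367×(0.83 + 5.88) = −5334.77.
Balance: K_A = K_B − x×(3367 − 1021), so x = (K_B − K_A)/(3367 − 1021) = 13981.9/2346 = 5.96 km.

5.96 km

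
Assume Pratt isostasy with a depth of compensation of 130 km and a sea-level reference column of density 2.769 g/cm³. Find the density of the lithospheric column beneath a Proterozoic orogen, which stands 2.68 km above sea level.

Pratt balance: ρ_ref D = ρ (D + h).
ρ = ρ_ref D/(D + h) = 2.769 × 130 km/(130 km + 2.68 km) = 2.71 g/cm³.

2.71 g/cm³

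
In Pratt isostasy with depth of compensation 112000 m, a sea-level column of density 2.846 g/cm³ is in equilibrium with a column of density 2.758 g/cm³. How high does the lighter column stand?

3570 m

ρ_ref D = ρ (D + h) → h = D (ρ_ref − ρ)/ρ.
h = 112000 m × (2.846 − 2.758)/2.758 = 3570 m.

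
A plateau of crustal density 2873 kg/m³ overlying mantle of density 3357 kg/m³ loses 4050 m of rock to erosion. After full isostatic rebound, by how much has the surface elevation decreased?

584 m

Rebound u = e ρ_c/ρ_m = 4050 m × 2873/3357 = 3466 m.
Net surface drop = e − u = 4050 m − 3466 m = e (ρ_m − ρ_c)/ρ_m = 584 m.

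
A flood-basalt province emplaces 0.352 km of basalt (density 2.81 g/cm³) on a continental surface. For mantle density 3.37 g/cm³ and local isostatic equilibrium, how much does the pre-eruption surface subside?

0.294 km

Subaerial loading: s = t ρ_load / ρ_m.
s = 0.352 km × 2.81/3.37 = 0.294 km.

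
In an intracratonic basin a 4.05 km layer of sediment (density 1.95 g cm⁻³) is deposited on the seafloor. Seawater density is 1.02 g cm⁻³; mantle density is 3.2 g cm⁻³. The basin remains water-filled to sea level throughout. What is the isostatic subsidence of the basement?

Submarine loading: the sediment displaces seawater, and the subsidence is in turn flooded, so s (ρ_m − ρ_w) = t (ρ_sed − ρ_w).
s = 4.05 km × (1.95 − 1.02) / (3.2 − 1.02) = 1.73 km.

1.73 km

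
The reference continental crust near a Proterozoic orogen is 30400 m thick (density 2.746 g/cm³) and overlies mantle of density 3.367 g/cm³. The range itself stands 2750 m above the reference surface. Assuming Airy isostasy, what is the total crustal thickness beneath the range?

Root depth r = h ρ_c / (ρ_m − ρ_c) = 2750 m × 2.746 / 0.621 = 12160 m.
Total thickness = T + h + r = 30400 m + 2750 m + 12160 m = 45300 m.

45300 m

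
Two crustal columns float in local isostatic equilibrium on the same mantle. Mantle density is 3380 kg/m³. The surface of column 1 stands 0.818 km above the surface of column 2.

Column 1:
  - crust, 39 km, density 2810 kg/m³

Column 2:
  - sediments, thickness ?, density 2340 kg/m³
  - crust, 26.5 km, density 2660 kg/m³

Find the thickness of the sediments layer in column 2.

Take the compensation level at the base of the deeper column (depth z_c below the surface of column 1) and equate Σ ρ_i t_i down to z_c; mantle fills any gap and the z_c terms cancel.
Column 1: 39×2810 + (z_c − 39)×3380
Column 2: 0.818×0 + x×2340 + 26.5×2660 + (z_c − 0.818 − 26.5 − x)×3380
The z_c×3380 term appears on both sides and cancels. Collect the known terms of each column as K = Σ(ρt)_known − 3380 × (depth of known layers): K_1 = 109590 − 3380×39 = −22230; K_2 = 70490 − 3380×(0.818 + 26.5) = −21844.84.
Balance: K_1 = K_2 − x×(3380 − 2340), so x = (K_2 − K_1)/(3380 − 2340) = 385.16/1040 = 0.37 km.

0.37 km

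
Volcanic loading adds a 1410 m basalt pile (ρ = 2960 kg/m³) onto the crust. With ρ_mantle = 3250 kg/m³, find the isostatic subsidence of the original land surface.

Subaerial loading: s = t ρ_load / ρ_m.
s = 1410 m × 2960/3250 = 1280 m.

1280 m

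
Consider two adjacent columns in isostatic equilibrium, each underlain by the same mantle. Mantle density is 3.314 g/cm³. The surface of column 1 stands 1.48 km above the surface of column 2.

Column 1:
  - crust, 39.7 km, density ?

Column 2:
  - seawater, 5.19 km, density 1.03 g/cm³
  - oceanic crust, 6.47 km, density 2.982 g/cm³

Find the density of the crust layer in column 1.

Take the compensation level at the base of the deeper column (depth z_c below the surface of column 1) and equate Σ ρ_i t_i down to z_c; mantle fills any gap and the z_c terms cancel.
Column 1: 39.7×ρ + (z_c − 39.7)×3.314
Column 2: 1.48×0 + 5.19×1.03 + 6.47×2.982 + (z_c − 1.48 − 11.66)×3.314
The z_c×3.314 term appears on both sides and cancels. Collect the known terms of each column as K = Σ(ρt)_known − 3.314 × (depth of known layers): K_1 = 0 − 3.314×39.7 = −131.5658; K_2 = 24.63924 − 3.314×(1.48 + 11.66) = −18.90672.
Balance: K_1 + 39.7×ρ = K_2, so ρ = (K_2 − K_1)/39.7 = 112.659/39.7 = 2.84 g/cm³.

2.84 g/cm³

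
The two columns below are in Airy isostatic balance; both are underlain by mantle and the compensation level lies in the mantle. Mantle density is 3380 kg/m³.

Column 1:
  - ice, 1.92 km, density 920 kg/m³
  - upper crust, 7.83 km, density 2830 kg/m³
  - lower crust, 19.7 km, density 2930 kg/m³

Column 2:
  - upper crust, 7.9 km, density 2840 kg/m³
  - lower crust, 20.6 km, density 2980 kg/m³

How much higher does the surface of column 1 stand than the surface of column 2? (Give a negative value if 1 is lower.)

1.59 km

For any compensation level in the mantle, the mantle terms cancel and isostasy reduces to e = (Σt_1 − Σt_2) − (Σ(ρt)_1 − Σ(ρt)_2) / ρ_m.
Σt_1 = 29.45 km; Σt_2 = 28.5 km; Σ(ρt)_1 = 81646.3; Σ(ρt)_2 = 83824 (in km·kg/m³).
e = (29.45 − 28.5) − (81646.3 − 83824) / 3380 = 1.59 km.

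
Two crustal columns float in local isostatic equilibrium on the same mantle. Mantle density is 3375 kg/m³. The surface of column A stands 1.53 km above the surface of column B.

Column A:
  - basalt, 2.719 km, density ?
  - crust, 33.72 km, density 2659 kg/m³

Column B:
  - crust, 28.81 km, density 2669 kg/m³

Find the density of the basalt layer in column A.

2870 kg/m³

Take the compensation level at the base of the deeper column (depth z_c below the surface of column A) and equate Σ ρ_i t_i down to z_c; mantle fills any gap and the z_c terms cancel.
Column A: 2.719×ρ + 33.72×2659 + (z_c − 36.439)×3375
Column B: 1.53×0 + 28.81×2669 + (z_c − 1.53 − 28.81)×3375
The z_c×3375 term appears on both sides and cancels. Collect the known terms of each column as K = Σ(ρt)_known − 3375 × (depth of known layers): K_A = 89661.48 − 3375×36.439 = −33320.145; K_B = 76893.89 − 3375×(1.53 + 28.81) = −25503.61.
Balance: K_A + 2.719×ρ = K_B, so ρ = (K_B − K_A)/2.719 = 7816.53/2.719 = 2870 kg/m³.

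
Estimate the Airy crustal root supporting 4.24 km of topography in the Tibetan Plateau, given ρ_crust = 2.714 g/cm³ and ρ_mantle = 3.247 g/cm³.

Balancing pressure at the compensation depth: the weight of the topography is balanced by the buoyancy of the root, ρ_c h = (ρ_m − ρ_c) r.
r = h · ρ_c / (ρ_m − ρ_c) = 4.24 km × 2.714 / (3.247 − 2.714) = 21.6 km.

21.6 km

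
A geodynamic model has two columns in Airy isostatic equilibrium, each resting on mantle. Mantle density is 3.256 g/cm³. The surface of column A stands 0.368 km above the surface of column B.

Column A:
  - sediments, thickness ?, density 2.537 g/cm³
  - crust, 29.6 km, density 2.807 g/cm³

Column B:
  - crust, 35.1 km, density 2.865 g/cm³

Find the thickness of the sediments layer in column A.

Take the compensation level at the base of the deeper column (depth z_c below the surface of column A) and equate Σ ρ_i t_i down to z_c; mantle fills any gap and the z_c terms cancel.
Column A: x×2.537 + 29.6×2.807 + (z_c − 29.6 − x)×3.256
Column B: 0.368×0 + 35.1×2.865 + (z_c − 0.368 − 35.1)×3.256
The z_c×3.256 term appears on both sides and cancels. Collect the known terms of each column as K = Σ(ρt)_known − 3.256 × (depth of known layers): K_A = 83.0872 − 3.256×29.6 = −13.2904; K_B = 100.5615 − 3.256×(0.368 + 35.1) = −14.922308.
Balance: K_A − x×(3.256 − 2.537) = K_B, so x = (K_A − K_B)/(3.256 − 2.537) = 1.63191/0.719 = 2.27 km.

2.27 km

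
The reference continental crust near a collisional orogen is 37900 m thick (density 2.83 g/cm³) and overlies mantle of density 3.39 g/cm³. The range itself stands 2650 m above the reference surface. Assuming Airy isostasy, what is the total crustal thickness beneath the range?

53900 m

Root depth r = h ρ_c / (ρ_m − ρ_c) = 2650 m × 2.83 / 0.56 = 13390 m.
Total thickness = T + h + r = 37900 m + 2650 m + 13390 m = 53900 m.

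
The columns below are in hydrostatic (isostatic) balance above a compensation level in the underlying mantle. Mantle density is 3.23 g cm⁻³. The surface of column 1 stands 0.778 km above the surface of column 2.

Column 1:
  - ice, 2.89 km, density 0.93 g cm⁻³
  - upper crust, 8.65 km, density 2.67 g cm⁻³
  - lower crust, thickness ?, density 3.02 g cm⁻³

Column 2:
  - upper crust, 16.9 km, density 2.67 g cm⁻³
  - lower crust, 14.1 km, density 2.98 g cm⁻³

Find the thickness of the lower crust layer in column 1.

19.1 km

Take the compensation level at the base of the deeper column (depth z_c below the surface of column 1) and equate Σ ρ_i t_i down to z_c; mantle fills any gap and the z_c terms cancel.
Column 1: 2.89×0.93 + 8.65×2.67 + x×3.02 + (z_c − 11.54 − x)×3.23
Column 2: 0.778×0 + 16.9×2.67 + 14.1×2.98 + (z_c − 0.778 − 31)×3.23
The z_c×3.23 term appears on both sides and cancels. Collect the known terms of each column as K = Σ(ρt)_known − 3.23 × (depth of known layers): K_1 = 25.7832 − 3.23×11.54 = −11.491; K_2 = 87.141 − 3.23×(0.778 + 31) = −15.50194.
Balance: K_1 − x×(3.23 − 3.02) = K_2, so x = (K_1 − K_2)/(3.23 − 3.02) = 4.01094/0.21 = 19.1 km.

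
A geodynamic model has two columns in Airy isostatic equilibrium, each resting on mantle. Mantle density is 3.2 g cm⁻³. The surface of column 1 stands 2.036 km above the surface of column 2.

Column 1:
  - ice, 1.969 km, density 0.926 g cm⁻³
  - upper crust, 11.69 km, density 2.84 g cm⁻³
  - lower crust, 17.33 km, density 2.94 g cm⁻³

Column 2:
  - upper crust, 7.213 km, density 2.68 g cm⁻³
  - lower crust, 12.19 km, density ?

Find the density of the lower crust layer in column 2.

2.96 g cm⁻³

Take the compensation level at the base of the deeper column (depth z_c below the surface of column 1) and equate Σ ρ_i t_i down to z_c; mantle fills any gap and the z_c terms cancel.
Column 1: 1.969×0.926 + 11.69×2.84 + 17.33×2.94 + (z_c − 30.989)×3.2
Column 2: 2.036×0 + 7.213×2.68 + 12.19×ρ + (z_c − 2.036 − 19.403)×3.2
The z_c×3.2 term appears on both sides and cancels. Collect the known terms of each column as K = Σ(ρt)_known − 3.2 × (depth of known layers): K_1 = 85.973094 − 3.2×30.989 = −13.191706; K_2 = 19.33084 − 3.2×(2.036 + 19.403) = −49.27396.
Balance: K_1 = K_2 + 12.19×ρ, so ρ = (K_1 − K_2)/12.19 = 36.0823/12.19 = 2.96 g cm⁻³.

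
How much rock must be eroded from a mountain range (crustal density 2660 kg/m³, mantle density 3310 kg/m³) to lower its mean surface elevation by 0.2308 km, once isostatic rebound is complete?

1.18 km

Net drop Δ = e − u = e − e ρ_c/ρ_m = e (ρ_m − ρ_c)/ρ_m.
e = Δ ρ_m/(ρ_m − ρ_c) = 0.2308 km × 3310/650 = 1.18 km.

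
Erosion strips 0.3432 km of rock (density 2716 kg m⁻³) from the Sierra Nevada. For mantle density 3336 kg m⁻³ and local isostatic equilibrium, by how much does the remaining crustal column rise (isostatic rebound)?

0.279 km

Unloading: uplift u = e ρ_c/ρ_m = 0.3432 km × 2716/3336 = 0.279 km.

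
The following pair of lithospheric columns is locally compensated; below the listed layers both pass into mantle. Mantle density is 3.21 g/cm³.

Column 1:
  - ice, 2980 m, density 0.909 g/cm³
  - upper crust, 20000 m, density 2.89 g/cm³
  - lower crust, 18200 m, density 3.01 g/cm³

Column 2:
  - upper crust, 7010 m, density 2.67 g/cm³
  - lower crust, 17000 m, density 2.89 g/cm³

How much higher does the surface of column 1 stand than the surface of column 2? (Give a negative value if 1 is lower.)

2390 m

For any compensation level in the mantle, the mantle terms cancel and isostasy reduces to e = (Σt_1 − Σt_2) − (Σ(ρt)_1 − Σ(ρt)_2) / ρ_m.
Σt_1 = 41180 m; Σt_2 = 24010 m; Σ(ρt)_1 = 115290.82; Σ(ρt)_2 = 67846.7 (in m·g/cm³).
e = (41180 − 24010) − (115290.82 − 67846.7) / 3.21 = 2390 m.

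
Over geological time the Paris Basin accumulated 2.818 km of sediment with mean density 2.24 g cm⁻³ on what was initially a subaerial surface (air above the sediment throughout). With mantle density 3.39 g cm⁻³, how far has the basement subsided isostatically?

Subaerial load: s = t ρ_sed / ρ_m = 2.818 km × 2.24/3.39 = 1.86 km.

1.86 km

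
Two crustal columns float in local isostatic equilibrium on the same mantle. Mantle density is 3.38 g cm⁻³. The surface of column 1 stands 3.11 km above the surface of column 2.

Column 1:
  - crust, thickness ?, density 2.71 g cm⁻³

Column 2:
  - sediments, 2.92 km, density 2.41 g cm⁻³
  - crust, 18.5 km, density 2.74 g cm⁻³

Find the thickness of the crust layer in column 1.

37.6 km

Take the compensation level at the base of the deeper column (depth z_c below the surface of column 1) and equate Σ ρ_i t_i down to z_c; mantle fills any gap and the z_c terms cancel.
Column 1: x×2.71 + (z_c − 0 − x)×3.38
Column 2: 3.11×0 + 2.92×2.41 + 18.5×2.74 + (z_c − 3.11 − 21.42)×3.38
The z_c×3.38 term appears on both sides and cancels. Collect the known terms of each column as K = Σ(ρt)_known − 3.38 × (depth of known layers): K_1 = 0 − 3.38×0 = 0; K_2 = 57.7272 − 3.38×(3.11 + 21.42) = −25.1842.
Balance: K_1 − x×(3.38 − 2.71) = K_2, so x = (K_1 − K_2)/(3.38 − 2.71) = 25.1842/0.67 = 37.6 km.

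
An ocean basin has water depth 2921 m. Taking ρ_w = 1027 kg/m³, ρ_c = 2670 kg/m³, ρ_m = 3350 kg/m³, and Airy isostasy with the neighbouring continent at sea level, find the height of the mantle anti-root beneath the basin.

Isostatic balance requires: replacing crust with seawater at the top is compensated by replacing crust with mantle at the base: d (ρ_c − ρ_w) = a (ρ_m − ρ_c).
a = d (ρ_c − ρ_w)/(ρ_m − ρ_c) = 2921 m × 1643/680 = 7060 m.

7060 m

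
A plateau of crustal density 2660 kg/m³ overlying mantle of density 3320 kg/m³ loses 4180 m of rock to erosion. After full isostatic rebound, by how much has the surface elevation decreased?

Rebound u = e ρ_c/ρ_m = 4180 m × 2660/3320 = 3349 m.
Net surface drop = e − u = 4180 m − 3349 m = e (ρ_m − ρ_c)/ρ_m = 831 m.

831 m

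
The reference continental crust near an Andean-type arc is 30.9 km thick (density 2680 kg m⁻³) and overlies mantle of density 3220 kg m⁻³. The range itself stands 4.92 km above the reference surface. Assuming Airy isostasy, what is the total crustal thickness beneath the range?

Root depth r = h ρ_c / (ρ_m − ρ_c) = 4.92 km × 2680 / 540 = 24.42 km.
Total thickness = T + h + r = 30.9 km + 4.92 km + 24.42 km = 60.2 km.

60.2 km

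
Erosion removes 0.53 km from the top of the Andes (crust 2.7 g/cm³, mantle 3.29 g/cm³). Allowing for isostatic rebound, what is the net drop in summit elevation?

Rebound u = e ρ_c/ρ_m = 0.53 km × 2.7/3.29 = 0.435 km.
Net surface drop = e − u = 0.53 km − 0.435 km = e (ρ_m − ρ_c)/ρ_m = 0.095 km.

0.095 km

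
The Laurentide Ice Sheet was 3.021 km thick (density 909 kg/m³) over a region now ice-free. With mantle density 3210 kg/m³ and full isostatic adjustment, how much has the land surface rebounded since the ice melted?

Removing the load lets mantle flow back in; uplift u satisfies ρ_ice t = ρ_m u.
u = t ρ_ice/ρ_m = 3.021 km × 909/3210 = 0.855 km.

0.855 km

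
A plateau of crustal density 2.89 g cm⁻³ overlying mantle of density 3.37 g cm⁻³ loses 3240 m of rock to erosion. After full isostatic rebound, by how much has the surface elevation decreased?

461 m

Rebound u = e ρ_c/ρ_m = 3240 m × 2.89/3.37 = 2779 m.
Net surface drop = e − u = 3240 m − 2779 m = e (ρ_m − ρ_c)/ρ_m = 461 m.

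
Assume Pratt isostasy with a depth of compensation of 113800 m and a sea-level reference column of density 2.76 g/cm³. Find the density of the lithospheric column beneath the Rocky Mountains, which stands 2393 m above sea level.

Pratt balance: ρ_ref D = ρ (D + h).
ρ = ρ_ref D/(D + h) = 2.76 × 113800 m/(113800 m + 2393 m) = 2.7 g/cm³.

2.7 g/cm³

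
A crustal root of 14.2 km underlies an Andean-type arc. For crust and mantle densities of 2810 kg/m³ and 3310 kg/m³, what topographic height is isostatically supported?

2.53 km

In Airy isostatic equilibrium: ρ_c h = (ρ_m − ρ_c) r.
h = r (ρ_m − ρ_c) / ρ_c = 14.2 km × (3310 − 2810) / 2810 = 2.53 km.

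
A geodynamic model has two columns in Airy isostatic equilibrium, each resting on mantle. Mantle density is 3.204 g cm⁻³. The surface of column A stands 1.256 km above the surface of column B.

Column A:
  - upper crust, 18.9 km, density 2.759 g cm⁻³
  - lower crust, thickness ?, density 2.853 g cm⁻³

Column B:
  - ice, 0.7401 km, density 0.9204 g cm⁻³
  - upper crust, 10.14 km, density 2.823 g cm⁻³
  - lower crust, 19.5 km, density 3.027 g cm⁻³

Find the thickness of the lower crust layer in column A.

Take the compensation level at the base of the deeper column (depth z_c below the surface of column A) and equate Σ ρ_i t_i down to z_c; mantle fills any gap and the z_c terms cancel.
Column A: 18.9×2.759 + x×2.853 + (z_c − 18.9 − x)×3.204
Column B: 1.256×0 + 0.7401×0.9204 + 10.14×2.823 + 19.5×3.027 + (z_c − 1.256 − 30.3801)×3.204
The z_c×3.204 term appears on both sides and cancels. Collect the known terms of each column as K = Σ(ρt)_known − 3.204 × (depth of known layers): K_A = 52.1451 − 3.204×18.9 = −8.4105; K_B = 88.332908 − 3.204×(1.256 + 30.3801) = −13.0291564.
Balance: K_A − x×(3.204 − 2.853) = K_B, so x = (K_A − K_B)/(3.204 − 2.853) = 4.61866/0.351 = 13.2 km.

13.2 km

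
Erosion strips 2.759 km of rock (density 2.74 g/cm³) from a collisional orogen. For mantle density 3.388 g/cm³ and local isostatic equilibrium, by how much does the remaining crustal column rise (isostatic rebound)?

2.23 km

Unloading: uplift u = e ρ_c/ρ_m = 2.759 km × 2.74/3.388 = 2.23 km.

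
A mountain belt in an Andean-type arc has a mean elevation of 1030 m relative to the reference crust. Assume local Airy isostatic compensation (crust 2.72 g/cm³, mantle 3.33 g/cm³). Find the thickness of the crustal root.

4590 m

In Airy isostatic equilibrium: the weight of the topography is balanced by the buoyancy of the root, ρ_c h = (ρ_m − ρ_c) r.
r = h · ρ_c / (ρ_m − ρ_c) = 1030 m × 2.72 / (3.33 − 2.72) = 4590 m.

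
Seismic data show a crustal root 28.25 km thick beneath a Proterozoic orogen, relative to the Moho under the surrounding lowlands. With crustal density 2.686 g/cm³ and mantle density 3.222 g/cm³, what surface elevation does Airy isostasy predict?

By Archimedes' principle applied to the lithosphere: ρ_c h = (ρ_m − ρ_c) r.
h = r (ρ_m − ρ_c) / ρ_c = 28.25 km × (3.222 − 2.686) / 2.686 = 5.64 km.

5.64 km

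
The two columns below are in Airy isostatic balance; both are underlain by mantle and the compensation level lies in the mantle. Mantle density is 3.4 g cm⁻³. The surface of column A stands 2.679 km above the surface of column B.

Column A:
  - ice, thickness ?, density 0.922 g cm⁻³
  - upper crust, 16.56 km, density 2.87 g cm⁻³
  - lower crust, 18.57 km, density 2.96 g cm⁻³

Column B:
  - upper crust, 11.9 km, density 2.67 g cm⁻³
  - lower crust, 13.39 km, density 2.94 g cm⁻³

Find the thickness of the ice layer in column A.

Take the compensation level at the base of the deeper column (depth z_c below the surface of column A) and equate Σ ρ_i t_i down to z_c; mantle fills any gap and the z_c terms cancel.
Column A: x×0.922 + 16.56×2.87 + 18.57×2.96 + (z_c − 35.13 − x)×3.4
Column B: 2.679×0 + 11.9×2.67 + 13.39×2.94 + (z_c − 2.679 − 25.29)×3.4
The z_c×3.4 term appears on both sides and cancels. Collect the known terms of each column as K = Σ(ρt)_known − 3.4 × (depth of known layers): K_A = 102.4944 − 3.4×35.13 = −16.9476; K_B = 71.1396 − 3.4×(2.679 + 25.29) = −23.955.
Balance: K_A − x×(3.4 − 0.922) = K_B, so x = (K_A − K_B)/(3.4 − 0.922) = 7.0074/2.478 = 2.83 km.

2.83 km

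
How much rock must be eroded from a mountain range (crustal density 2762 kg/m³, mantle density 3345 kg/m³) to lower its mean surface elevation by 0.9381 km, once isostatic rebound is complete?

Net drop Δ = e − u = e − e ρ_c/ρ_m = e (ρ_m − ρ_c)/ρ_m.
e = Δ ρ_m/(ρ_m − ρ_c) = 0.9381 km × 3345/583 = 5.38 km.

5.38 km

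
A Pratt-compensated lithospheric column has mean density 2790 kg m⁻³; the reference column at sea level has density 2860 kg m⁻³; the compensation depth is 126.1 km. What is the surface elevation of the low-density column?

3.16 km

ρ_ref D = ρ (D + h) → h = D (ρ_ref − ρ)/ρ.
h = 126.1 km × (2860 − 2790)/2790 = 3.16 km.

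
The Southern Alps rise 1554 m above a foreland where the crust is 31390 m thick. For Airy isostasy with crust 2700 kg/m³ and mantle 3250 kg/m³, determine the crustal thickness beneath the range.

Root depth r = h ρ_c / (ρ_m − ρ_c) = 1554 m × 2700 / 550 = 7629 m.
Total thickness = T + h + r = 31390 m + 1554 m + 7629 m = 40600 m.

40600 m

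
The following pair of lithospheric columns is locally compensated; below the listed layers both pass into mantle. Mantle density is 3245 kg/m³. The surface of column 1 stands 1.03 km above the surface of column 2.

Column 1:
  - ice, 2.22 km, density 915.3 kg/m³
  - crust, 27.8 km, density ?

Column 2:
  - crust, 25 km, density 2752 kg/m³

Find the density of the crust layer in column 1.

Take the compensation level at the base of the deeper column (depth z_c below the surface of column 1) and equate Σ ρ_i t_i down to z_c; mantle fills any gap and the z_c terms cancel.
Column 1: 2.22×915.3 + 27.8×ρ + (z_c − 30.02)×3245
Column 2: 1.03×0 + 25×2752 + (z_c − 1.03 − 25)×3245
The z_c×3245 term appears on both sides and cancels. Collect the known terms of each column as K = Σ(ρt)_known − 3245 × (depth of known layers): K_1 = 2031.966 − 3245×30.02 = −95382.934; K_2 = 68800 − 3245×(1.03 + 25) = −15667.35.
Balance: K_1 + 27.8×ρ = K_2, so ρ = (K_2 − K_1)/27.8 = 79715.6/27.8 = 2870 kg/m³.

2870 kg/m³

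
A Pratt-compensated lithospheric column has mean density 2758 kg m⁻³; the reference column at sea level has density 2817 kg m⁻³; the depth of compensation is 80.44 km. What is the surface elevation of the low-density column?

ρ_ref D = ρ (D + h) → h = D (ρ_ref − ρ)/ρ.
h = 80.44 km × (2817 − 2758)/2758 = 1.72 km.

1.72 km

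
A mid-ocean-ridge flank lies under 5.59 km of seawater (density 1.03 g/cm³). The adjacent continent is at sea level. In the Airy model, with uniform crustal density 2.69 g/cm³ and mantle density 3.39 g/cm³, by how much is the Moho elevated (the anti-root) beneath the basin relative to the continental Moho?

13.3 km

Equating mass per unit area of the two columns: replacing crust with seawater at the top is compensated by replacing crust with mantle at the base: d (ρ_c − ρ_w) = a (ρ_m − ρ_c).
a = d (ρ_c − ρ_w)/(ρ_m − ρ_c) = 5.59 km × 1.66/0.7 = 13.3 km.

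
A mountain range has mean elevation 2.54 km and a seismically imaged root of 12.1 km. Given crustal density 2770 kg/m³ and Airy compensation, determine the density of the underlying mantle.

3350 kg/m³

Airy balance: ρ_c h = (ρ_m − ρ_c) r → ρ_m = ρ_c (1 + h/r).
ρ_m = 2770 × (1 + 2.54 km/12.1 km) = 3350 kg/m³.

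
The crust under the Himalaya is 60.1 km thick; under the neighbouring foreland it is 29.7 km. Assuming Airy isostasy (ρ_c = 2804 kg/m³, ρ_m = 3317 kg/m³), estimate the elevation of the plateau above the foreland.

4.7 km

Excess crust Δ = 60.1 km − 29.7 km = 30.4 km, split between elevation h and root r with h + r = Δ.
Airy balance ρ_c h = (ρ_m − ρ_c) r gives r = h ρ_c/(ρ_m − ρ_c), so h (1 + ρ_c/(ρ_m − ρ_c)) = Δ, i.e. h = Δ (ρ_m − ρ_c)/ρ_m.
h = 30.4 km × 513/3317 = 4.7 km.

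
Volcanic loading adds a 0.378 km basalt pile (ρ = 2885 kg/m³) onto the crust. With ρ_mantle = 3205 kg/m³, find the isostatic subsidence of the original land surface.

0.34 km

Subaerial loading: s = t ρ_load / ρ_m.
s = 0.378 km × 2885/3205 = 0.34 km.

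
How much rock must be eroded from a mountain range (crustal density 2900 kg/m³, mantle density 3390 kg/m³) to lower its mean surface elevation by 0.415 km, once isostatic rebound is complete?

Net drop Δ = e − u = e − e ρ_c/ρ_m = e (ρ_m − ρ_c)/ρ_m.
e = Δ ρ_m/(ρ_m − ρ_c) = 0.415 km × 3390/490 = 2.87 km.

2.87 km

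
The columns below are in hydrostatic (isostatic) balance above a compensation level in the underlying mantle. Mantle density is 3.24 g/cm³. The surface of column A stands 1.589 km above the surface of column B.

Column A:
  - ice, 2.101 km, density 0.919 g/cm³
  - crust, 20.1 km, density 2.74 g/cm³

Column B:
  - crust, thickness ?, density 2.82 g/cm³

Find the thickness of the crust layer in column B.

23.3 km

Take the compensation level at the base of the deeper column (depth z_c below the surface of column A) and equate Σ ρ_i t_i down to z_c; mantle fills any gap and the z_c terms cancel.
Column A: 2.101×0.919 + 20.1×2.74 + (z_c − 22.201)×3.24
Column B: 1.589×0 + x×2.82 + (z_c − 1.589 − 0 − x)×3.24
The z_c×3.24 term appears on both sides and cancels. Collect the known terms of each column as K = Σ(ρt)_known − 3.24 × (depth of known layers): K_A = 57.004819 − 3.24×22.201 = −14.926421; K_B = 0 − 3.24×(1.589 + 0) = −5.14836.
Balance: K_A = K_B − x×(3.24 − 2.82), so x = (K_B − K_A)/(3.24 − 2.82) = 9.77806/0.42 = 23.3 km.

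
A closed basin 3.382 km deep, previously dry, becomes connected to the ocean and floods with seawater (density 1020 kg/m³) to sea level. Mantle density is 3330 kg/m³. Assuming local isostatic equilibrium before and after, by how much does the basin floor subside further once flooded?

After flooding the water column is d + s deep. Its weight must equal the weight of mantle displaced by the extra subsidence s: (d + s) ρ_w = s ρ_m.
s = d ρ_w / (ρ_m − ρ_w) = 3.382 km × 1020/(3330 − 1020) = 1.49 km.

1.49 km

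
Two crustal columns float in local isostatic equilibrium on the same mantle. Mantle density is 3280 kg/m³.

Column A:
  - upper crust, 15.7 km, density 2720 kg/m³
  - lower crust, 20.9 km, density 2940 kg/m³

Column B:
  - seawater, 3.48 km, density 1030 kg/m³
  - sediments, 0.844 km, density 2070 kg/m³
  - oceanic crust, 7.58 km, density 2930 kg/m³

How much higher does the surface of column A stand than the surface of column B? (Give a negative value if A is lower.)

1.34 km

For any compensation level in the mantle, the mantle terms cancel and isostasy reduces to e = (Σt_A − Σt_B) − (Σ(ρt)_A − Σ(ρt)_B) / ρ_m.
Σt_A = 36.6 km; Σt_B = 11.904 km; Σ(ρt)_A = 104150; Σ(ρt)_B = 27540.88 (in km·kg/m³).
e = (36.6 − 11.904) − (104150 − 27540.88) / 3280 = 1.34 km.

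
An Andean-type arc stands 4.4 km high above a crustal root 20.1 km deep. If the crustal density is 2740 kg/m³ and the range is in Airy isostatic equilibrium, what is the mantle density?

3340 kg/m³

Airy balance: ρ_c h = (ρ_m − ρ_c) r → ρ_m = ρ_c (1 + h/r).
ρ_m = 2740 × (1 + 4.4 km/20.1 km) = 3340 kg/m³.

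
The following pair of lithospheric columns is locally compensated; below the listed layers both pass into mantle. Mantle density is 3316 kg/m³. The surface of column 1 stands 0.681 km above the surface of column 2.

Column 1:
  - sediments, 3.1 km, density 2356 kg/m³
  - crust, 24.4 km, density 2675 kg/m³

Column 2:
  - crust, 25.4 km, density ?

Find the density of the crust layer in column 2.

2670 kg/m³

Take the compensation level at the base of the deeper column (depth z_c below the surface of column 1) and equate Σ ρ_i t_i down to z_c; mantle fills any gap and the z_c terms cancel.
Column 1: 3.1×2356 + 24.4×2675 + (z_c − 27.5)×3316
Column 2: 0.681×0 + 25.4×ρ + (z_c − 0.681 − 25.4)×3316
The z_c×3316 term appears on both sides and cancels. Collect the known terms of each column as K = Σ(ρt)_known − 3316 × (depth of known layers): K_1 = 72573.6 − 3316×27.5 = −18616.4; K_2 = 0 − 3316×(0.681 + 25.4) = −86484.596.
Balance: K_1 = K_2 + 25.4×ρ, so ρ = (K_1 − K_2)/25.4 = 67868.2/25.4 = 2670 kg/m³.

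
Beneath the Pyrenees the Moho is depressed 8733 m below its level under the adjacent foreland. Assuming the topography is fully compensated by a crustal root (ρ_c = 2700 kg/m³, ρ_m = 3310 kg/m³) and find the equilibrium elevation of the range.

In Airy isostatic equilibrium: ρ_c h = (ρ_m − ρ_c) r.
h = r (ρ_m − ρ_c) / ρ_c = 8733 m × (3310 − 2700) / 2700 = 1970 m.

1970 m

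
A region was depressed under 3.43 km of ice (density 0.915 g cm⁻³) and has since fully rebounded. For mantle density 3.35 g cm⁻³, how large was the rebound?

Removing the load lets mantle flow back in; uplift u satisfies ρ_ice t = ρ_m u.
u = t ρ_ice/ρ_m = 3.43 km × 0.915/3.35 = 0.937 km.

0.937 km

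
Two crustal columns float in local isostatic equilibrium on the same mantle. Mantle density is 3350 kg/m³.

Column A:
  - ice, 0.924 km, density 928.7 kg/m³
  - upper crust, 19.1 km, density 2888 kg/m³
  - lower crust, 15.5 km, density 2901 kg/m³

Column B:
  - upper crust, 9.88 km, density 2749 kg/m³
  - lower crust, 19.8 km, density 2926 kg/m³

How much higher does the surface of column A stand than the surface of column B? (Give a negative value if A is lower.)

For any compensation level in the mantle, the mantle terms cancel and isostasy reduces to e = (Σt_A − Σt_B) − (Σ(ρt)_A − Σ(ρt)_B) / ρ_m.
Σt_A = 35.524 km; Σt_B = 29.68 km; Σ(ρt)_A = 100984.419; Σ(ρt)_B = 85094.92 (in km·kg/m³).
e = (35.524 − 29.68) − (100984.419 − 85094.92) / 3350 = 1.1 km.

1.1 km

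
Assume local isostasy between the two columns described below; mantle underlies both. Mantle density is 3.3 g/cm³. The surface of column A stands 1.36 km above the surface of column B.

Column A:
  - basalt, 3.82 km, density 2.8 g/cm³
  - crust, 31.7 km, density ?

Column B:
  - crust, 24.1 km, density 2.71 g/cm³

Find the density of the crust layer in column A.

Take the compensation level at the base of the deeper column (depth z_c below the surface of column A) and equate Σ ρ_i t_i down to z_c; mantle fills any gap and the z_c terms cancel.
Column A: 3.82×2.8 + 31.7×ρ + (z_c − 35.52)×3.3
Column B: 1.36×0 + 24.1×2.71 + (z_c − 1.36 − 24.1)×3.3
The z_c×3.3 term appears on both sides and cancels. Collect the known terms of each column as K = Σ(ρt)_known − 3.3 × (depth of known layers): K_A = 10.696 − 3.3×35.52 = −106.52; K_B = 65.311 − 3.3×(1.36 + 24.1) = −18.707.
Balance: K_A + 31.7×ρ = K_B, so ρ = (K_B − K_A)/31.7 = 87.813/31.7 = 2.77 g/cm³.

2.77 g/cm³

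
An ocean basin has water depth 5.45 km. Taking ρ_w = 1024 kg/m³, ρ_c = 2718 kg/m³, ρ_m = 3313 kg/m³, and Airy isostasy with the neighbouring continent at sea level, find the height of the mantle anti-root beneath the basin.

15.5 km

Balancing pressure at the compensation depth: replacing crust with seawater at the top is compensated by replacing crust with mantle at the base: d (ρ_c − ρ_w) = a (ρ_m − ρ_c).
a = d (ρ_c − ρ_w)/(ρ_m − ρ_c) = 5.45 km × 1694/595 = 15.5 km.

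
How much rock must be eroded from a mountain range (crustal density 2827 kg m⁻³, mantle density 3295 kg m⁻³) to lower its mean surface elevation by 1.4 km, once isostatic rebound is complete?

Net drop Δ = e − u = e − e ρ_c/ρ_m = e (ρ_m − ρ_c)/ρ_m.
e = Δ ρ_m/(ρ_m − ρ_c) = 1.4 km × 3295/468 = 9.86 km.

9.86 km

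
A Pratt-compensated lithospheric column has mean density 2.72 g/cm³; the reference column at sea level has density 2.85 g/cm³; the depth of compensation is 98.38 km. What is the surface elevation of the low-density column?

ρ_ref D = ρ (D + h) → h = D (ρ_ref − ρ)/ρ.
h = 98.38 km × (2.85 − 2.72)/2.72 = 4.7 km.

4.7 km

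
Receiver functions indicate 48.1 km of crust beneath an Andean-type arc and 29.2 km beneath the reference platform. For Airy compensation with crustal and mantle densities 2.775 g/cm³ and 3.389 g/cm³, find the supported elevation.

3.42 km

Excess crust Δ = 48.1 km − 29.2 km = 18.9 km, split between elevation h and root r with h + r = Δ.
Airy balance ρ_c h = (ρ_m − ρ_c) r gives r = h ρ_c/(ρ_m − ρ_c), so h (1 + ρ_c/(ρ_m − ρ_c)) = Δ, i.e. h = Δ (ρ_m − ρ_c)/ρ_m.
h = 18.9 km × 0.614/3.389 = 3.42 km.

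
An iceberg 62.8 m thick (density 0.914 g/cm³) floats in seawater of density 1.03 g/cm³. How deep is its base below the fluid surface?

Draft d = t ρ_obj/ρ_fluid = 62.8 m × 0.914/1.03 = 55.7 m.

55.7 m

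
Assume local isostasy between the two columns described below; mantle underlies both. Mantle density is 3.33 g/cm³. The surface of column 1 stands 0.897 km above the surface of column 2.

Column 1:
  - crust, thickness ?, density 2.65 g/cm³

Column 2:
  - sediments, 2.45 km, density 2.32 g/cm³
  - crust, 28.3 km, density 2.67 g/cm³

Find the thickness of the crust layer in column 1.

Take the compensation level at the base of the deeper column (depth z_c below the surface of column 1) and equate Σ ρ_i t_i down to z_c; mantle fills any gap and the z_c terms cancel.
Column 1: x×2.65 + (z_c − 0 − x)×3.33
Column 2: 0.897×0 + 2.45×2.32 + 28.3×2.67 + (z_c − 0.897 − 30.75)×3.33
The z_c×3.33 term appears on both sides and cancels. Collect the known terms of each column as K = Σ(ρt)_known − 3.33 × (depth of known layers): K_1 = 0 − 3.33×0 = 0; K_2 = 81.245 − 3.33×(0.897 + 30.75) = −24.13951.
Balance: K_1 − x×(3.33 − 2.65) = K_2, so x = (K_1 − K_2)/(3.33 − 2.65) = 24.1395/0.68 = 35.5 km.

35.5 km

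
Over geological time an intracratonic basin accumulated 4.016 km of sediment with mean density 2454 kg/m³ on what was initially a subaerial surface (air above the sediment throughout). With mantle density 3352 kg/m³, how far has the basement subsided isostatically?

Subaerial load: s = t ρ_sed / ρ_m = 4.016 km × 2454/3352 = 2.94 km.

2.94 km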